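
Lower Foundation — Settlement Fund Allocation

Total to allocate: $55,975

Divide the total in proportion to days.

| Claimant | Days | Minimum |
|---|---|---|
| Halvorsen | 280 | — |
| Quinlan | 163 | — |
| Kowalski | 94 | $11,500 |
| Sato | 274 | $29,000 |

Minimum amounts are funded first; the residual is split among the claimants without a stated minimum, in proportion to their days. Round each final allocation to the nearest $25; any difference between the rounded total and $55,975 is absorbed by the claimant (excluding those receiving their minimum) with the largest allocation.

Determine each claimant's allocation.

Fund the minimums — Kowalski $11,500; Sato $29,000. Remaining pool $15,475.
Remaining pool split over remaining days 443: Halvorsen 9,781.04 → $9,775; Quinlan 5,693.96 → $5,700.

Halvorsen: $9,775 | Quinlan: $5,700 | Kowalski: $11,500 | Sato: $29,000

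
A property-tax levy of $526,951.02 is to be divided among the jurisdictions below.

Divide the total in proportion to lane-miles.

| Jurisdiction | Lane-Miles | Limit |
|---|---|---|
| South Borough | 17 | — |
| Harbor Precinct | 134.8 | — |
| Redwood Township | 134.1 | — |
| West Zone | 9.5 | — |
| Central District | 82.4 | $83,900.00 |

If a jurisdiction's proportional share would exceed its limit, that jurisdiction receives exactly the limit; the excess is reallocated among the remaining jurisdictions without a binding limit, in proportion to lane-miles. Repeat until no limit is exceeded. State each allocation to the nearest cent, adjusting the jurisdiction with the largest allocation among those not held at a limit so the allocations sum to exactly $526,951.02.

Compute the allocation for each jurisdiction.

Sum of lane-miles: 377.8.
Proportional shares (ignoring caps): South Borough 23,711.4011; Harbor Precinct 188,017.4629; Redwood Township 187,041.1111; West Zone 13,250.4889; Central District 114,930.5560.
Capped: Central District ($83,900.00); balance $443,051.02 reallocated over remaining lane-miles 295.4.
Shares after redistribution: South Borough 25,497.1812 → $25,497.18; Harbor Precinct 202,177.6489 → $202,177.65; Redwood Township 201,127.765003 → $201,127.77; West Zone 14,248.4248 → $14,248.42.

South Borough: $25,497.18; Harbor Precinct: $202,177.65; Redwood Township: $201,127.77; West Zone: $14,248.42; Central District: $83,900.00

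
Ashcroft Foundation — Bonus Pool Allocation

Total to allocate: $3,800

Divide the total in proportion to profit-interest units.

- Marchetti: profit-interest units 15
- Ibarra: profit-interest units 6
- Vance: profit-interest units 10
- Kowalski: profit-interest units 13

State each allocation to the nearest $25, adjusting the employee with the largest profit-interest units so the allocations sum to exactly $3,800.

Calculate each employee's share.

Marchetti: $1,275; Ibarra: $525; Vance: $875; Kowalski: $1,125

Total profit-interest units = 44.
Proportional shares: Marchetti 15/44 × $3,800 = 1,295.45; Ibarra 6/44 × $3,800 = 518.18; Vance 10/44 × $3,800 = 863.64; Kowalski 13/44 × $3,800 = 1,122.73.
After rounding ($25): Marchetti $1,300; Ibarra $525; Vance $875; Kowalski $1,125. Sum = $3,825.
Difference $3,800 − $3,825 = −$25 applied to largest profit-interest units (Marchetti): Marchetti becomes $1,275.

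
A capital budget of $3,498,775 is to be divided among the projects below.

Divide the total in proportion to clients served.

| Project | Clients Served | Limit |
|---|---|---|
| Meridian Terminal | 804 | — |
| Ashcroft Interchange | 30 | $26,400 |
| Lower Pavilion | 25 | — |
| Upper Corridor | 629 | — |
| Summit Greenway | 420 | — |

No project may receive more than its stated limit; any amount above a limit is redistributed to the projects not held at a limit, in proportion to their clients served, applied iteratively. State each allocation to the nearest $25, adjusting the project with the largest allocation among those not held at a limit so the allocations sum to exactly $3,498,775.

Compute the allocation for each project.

Meridian Terminal: $1,486,575; Ashcroft Interchange: $26,400; Lower Pavilion: $46,225; Upper Corridor: $1,163,000; Summit Greenway: $776,575

Total clients served = 1,908.
Proportional shares (ignoring caps): Meridian Terminal 1,474,326.57; Ashcroft Interchange 55,012.19; Lower Pavilion 45,843.49; Upper Corridor 1,153,422.16; Summit Greenway 770,170.60.
Held at cap: Ashcroft Interchange ($26,400); residual $3,472,375 reallocated over remaining clients served 1,878.
Shares after redistribution: Meridian Terminal 1,486,575.88 → $1,486,575; Lower Pavilion 46,224.37 → $46,225; Upper Corridor 1,163,005.26 → $1,163,000; Summit Greenway 776,569.49 → $776,575.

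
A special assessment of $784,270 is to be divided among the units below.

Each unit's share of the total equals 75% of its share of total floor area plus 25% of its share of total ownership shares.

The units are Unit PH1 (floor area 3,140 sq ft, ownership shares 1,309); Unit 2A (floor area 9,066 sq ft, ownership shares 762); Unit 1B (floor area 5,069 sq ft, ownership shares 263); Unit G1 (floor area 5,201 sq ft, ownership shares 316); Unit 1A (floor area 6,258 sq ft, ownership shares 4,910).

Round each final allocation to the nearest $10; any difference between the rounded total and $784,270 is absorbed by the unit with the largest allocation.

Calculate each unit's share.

Totals — floor area 28,734, ownership shares 7,560.
Blended shares (75% floor area + 25% ownership shares): Unit PH1 0.1252; Unit 2A 0.2618; Unit 1B 0.1410; Unit G1 0.1462; Unit 1A 0.3257.
Proportional shares: Unit PH1 98,226.44; Unit 2A 205,348.91; Unit 1B 110,586.39; Unit G1 114,663.06; Unit 1A 255,445.21.
At nearest $10: Unit PH1 $98,230; Unit 2A $205,350; Unit 1B $110,590; Unit G1 $114,660; Unit 1A $255,450. Sum = $784,280.
Difference $784,270 − $784,280 = −$10 applied to largest allocation (Unit 1A): Unit 1A becomes $255,440.

Unit PH1: $98,230 · Unit 2A: $205,350 · Unit 1B: $110,590 · Unit G1: $114,660 · Unit 1A: $255,440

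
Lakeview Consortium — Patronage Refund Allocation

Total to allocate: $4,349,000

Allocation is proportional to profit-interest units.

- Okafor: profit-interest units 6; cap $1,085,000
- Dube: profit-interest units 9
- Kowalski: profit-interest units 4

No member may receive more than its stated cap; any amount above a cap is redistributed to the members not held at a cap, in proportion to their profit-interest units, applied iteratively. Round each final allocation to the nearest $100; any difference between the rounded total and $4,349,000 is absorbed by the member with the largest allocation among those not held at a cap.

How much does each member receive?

Okafor: $1,085,000 · Dube: $2,259,700 · Kowalski: $1,004,300

Profit-interest units total: 19.
Unconstrained shares: Okafor 1,373,368.42; Dube 2,060,052.63; Kowalski 915,578.95.
Cap binds for Okafor ($1,085,000); balance $3,264,000 reallocated over remaining profit-interest units 13.
Remaining shares: Dube 2,259,692.31 → $2,259,700; Kowalski 1,004,307.69 → $1,004,300.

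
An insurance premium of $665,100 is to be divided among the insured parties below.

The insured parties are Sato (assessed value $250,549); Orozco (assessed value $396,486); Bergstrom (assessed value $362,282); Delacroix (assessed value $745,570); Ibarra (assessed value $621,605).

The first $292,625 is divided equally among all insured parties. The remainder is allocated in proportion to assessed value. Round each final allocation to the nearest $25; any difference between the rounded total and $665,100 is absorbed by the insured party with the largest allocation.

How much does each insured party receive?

$292,625 shared equally gives $58,525 per insured party.
Remainder $372,475 by assessed value (total 2,376,492): Sato 39,269.33 → $39,275; Orozco 62,142.49 → $62,150; Bergstrom 56,781.59 → $56,775; Delacroix 116,855.51 → $116,850; Ibarra 97,426.09 → $97,425.
Totals: Sato $58,525 + $39,275 = $97,800; Orozco $58,525 + $62,150 = $120,675; Bergstrom $58,525 + $56,775 = $115,300; Delacroix $58,525 + $116,850 = $175,375; Ibarra $58,525 + $97,425 = $155,950.

Sato: $97,800 · Orozco: $120,675 · Bergstrom: $115,300 · Delacroix: $175,375 · Ibarra: $155,950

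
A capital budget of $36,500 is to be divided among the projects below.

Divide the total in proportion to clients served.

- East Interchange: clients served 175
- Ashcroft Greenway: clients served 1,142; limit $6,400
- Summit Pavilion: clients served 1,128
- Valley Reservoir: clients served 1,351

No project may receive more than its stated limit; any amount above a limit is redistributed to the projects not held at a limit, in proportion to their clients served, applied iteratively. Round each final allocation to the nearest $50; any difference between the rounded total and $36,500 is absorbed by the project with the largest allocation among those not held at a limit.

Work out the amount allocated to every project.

East Interchange: $2,000 | Ashcroft Greenway: $6,400 | Summit Pavilion: $12,800 | Valley Reservoir: $15,300

Combined clients served = 3,796.
Proportional shares (ignoring caps): East Interchange 1,682.69; Ashcroft Greenway 10,980.77; Summit Pavilion 10,846.15; Valley Reservoir 12,990.38.
Held at cap: Ashcroft Greenway ($6,400); residual $30,100 reallocated over remaining clients served 2,654.
Redistributed shares: East Interchange 1,984.74 → $2,000; Summit Pavilion 12,793.07 → $12,800; Valley Reservoir 15,322.19 → $15,300.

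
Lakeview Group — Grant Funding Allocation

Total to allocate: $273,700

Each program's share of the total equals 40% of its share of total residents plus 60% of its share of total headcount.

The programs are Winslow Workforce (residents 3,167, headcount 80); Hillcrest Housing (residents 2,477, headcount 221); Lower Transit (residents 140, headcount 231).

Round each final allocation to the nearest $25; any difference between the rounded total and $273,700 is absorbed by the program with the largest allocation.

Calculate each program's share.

Residents total 5,784; headcount total 532.
Composite weights (40% residents + 60% headcount): Winslow Workforce 0.3092; Hillcrest Housing 0.4205; Lower Transit 0.2702.
Proportional shares: Winslow Workforce 84,639.96; Hillcrest Housing 115,104.06; Lower Transit 73,955.98.
After rounding ($25): Winslow Workforce $84,650; Hillcrest Housing $115,100; Lower Transit $73,950. Sum = $273,700.
Sum already equals the total — no adjustment.

Winslow Workforce: $84,650; Hillcrest Housing: $115,100; Lower Transit: $73,950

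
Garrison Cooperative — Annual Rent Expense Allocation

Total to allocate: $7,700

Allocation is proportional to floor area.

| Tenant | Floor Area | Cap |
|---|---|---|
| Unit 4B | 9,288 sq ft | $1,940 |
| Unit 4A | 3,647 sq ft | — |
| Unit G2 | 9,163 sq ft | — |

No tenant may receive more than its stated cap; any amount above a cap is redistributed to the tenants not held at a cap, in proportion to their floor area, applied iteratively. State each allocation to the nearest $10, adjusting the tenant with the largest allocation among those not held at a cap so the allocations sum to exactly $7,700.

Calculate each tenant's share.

Unit 4B: $1,940 | Unit 4A: $1,640 | Unit G2: $4,120

Combined floor area = 22,098.
Unconstrained shares: Unit 4B 3,236.38; Unit 4A 1,270.79; Unit G2 3,192.83.
Held at cap: Unit 4B ($1,940); balance $5,760 reallocated over remaining floor area 12,810.
Shares after redistribution: Unit 4A 1,639.87 → $1,640; Unit G2 4,120.13 → $4,120.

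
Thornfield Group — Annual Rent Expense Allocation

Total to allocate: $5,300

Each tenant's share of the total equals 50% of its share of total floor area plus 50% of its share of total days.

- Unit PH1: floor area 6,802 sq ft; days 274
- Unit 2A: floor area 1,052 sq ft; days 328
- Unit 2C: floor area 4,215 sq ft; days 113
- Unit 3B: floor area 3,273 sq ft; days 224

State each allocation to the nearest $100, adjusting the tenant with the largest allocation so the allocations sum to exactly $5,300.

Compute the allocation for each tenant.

Unit PH1: $2,000; Unit 2A: $1,100; Unit 2C: $1,000; Unit 3B: $1,200

Totals — floor area 15,342, days 939.
Composite weights (50% floor area + 50% days): Unit PH1 0.3676; Unit 2A 0.2089; Unit 2C 0.1975; Unit 3B 0.2259.
Raw shares: Unit PH1 1,948.17; Unit 2A 1,107.38; Unit 2C 1,046.95; Unit 3B 1,197.50.
After rounding ($100): Unit PH1 $1,900; Unit 2A $1,100; Unit 2C $1,000; Unit 3B $1,200. Sum = $5,200.
Difference $5,300 − $5,200 = +$100 applied to largest allocation (Unit PH1): Unit PH1 becomes $2,000.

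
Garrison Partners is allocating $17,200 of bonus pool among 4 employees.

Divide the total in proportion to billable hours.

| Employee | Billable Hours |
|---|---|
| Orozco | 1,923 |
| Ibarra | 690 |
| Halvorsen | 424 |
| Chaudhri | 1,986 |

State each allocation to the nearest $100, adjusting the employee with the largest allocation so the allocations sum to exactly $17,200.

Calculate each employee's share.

Combined billable hours = 5,023.
Proportional shares: Orozco 1,923/5,023 × $17,200 = 6,584.83; Ibarra 690/5,023 × $17,200 = 2,362.73; Halvorsen 424/5,023 × $17,200 = 1,451.88; Chaudhri 1,986/5,023 × $17,200 = 6,800.56.
At nearest $100: Orozco $6,600; Ibarra $2,400; Halvorsen $1,500; Chaudhri $6,800. Sum = $17,300.
Difference $17,200 − $17,300 = −$100 applied to largest allocation (Chaudhri): Chaudhri becomes $6,700.

Orozco: $6,600 | Ibarra: $2,400 | Halvorsen: $1,500 | Chaudhri: $6,700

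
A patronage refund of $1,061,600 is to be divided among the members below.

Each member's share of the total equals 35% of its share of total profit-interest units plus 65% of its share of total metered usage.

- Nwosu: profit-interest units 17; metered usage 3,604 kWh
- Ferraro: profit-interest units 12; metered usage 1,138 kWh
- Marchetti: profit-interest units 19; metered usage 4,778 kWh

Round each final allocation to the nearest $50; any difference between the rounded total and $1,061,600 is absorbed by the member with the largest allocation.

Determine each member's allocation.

Totals — profit-interest units 48, metered usage 9,520.
Blended shares (35% profit-interest units + 65% metered usage): Nwosu 0.3700; Ferraro 0.1652; Marchetti 0.4648.
Raw shares: Nwosu 392,823.60; Ferraro 175,375.87; Marchetti 493,400.53.
At nearest $50: Nwosu $392,800; Ferraro $175,400; Marchetti $493,400. Sum = $1,061,600.
Rounded total matches; no reconciliation needed.

Nwosu: $392,800 | Ferraro: $175,400 | Marchetti: $493,400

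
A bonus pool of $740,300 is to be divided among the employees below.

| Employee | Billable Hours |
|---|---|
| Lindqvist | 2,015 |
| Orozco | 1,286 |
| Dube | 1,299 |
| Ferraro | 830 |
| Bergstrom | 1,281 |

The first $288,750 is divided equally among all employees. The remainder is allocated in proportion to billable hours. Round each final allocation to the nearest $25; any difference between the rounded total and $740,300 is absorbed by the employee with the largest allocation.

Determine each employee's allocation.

Lindqvist: $193,325 · Orozco: $144,275 · Dube: $145,150 · Ferraro: $113,600 · Bergstrom: $143,950

Equal tier: $288,750 ÷ 5 = $57,750 apiece.
Remainder $451,550 by billable hours (total 6,711): Lindqvist 135,579.38 → $135,575; Orozco 86,528.58 → $86,525; Dube 87,403.29 → $87,400; Ferraro 55,846.60 → $55,850; Bergstrom 86,192.15 → $86,200.
Totals: Lindqvist $57,750 + $135,575 = $193,325; Orozco $57,750 + $86,525 = $144,275; Dube $57,750 + $87,400 = $145,150; Ferraro $57,750 + $55,850 = $113,600; Bergstrom $57,750 + $86,200 = $143,950.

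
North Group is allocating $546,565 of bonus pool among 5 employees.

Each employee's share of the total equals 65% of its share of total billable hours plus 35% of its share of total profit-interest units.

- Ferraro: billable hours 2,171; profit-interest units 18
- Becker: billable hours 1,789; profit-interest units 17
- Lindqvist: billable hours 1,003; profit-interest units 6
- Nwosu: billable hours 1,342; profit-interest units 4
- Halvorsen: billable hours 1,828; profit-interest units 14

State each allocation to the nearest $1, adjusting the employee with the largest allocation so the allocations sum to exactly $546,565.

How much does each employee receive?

Ferraro: $153,196; Becker: $133,267; Lindqvist: $63,267; Nwosu: $71,591; Halvorsen: $125,244

Billable hours total 8,133; profit-interest units total 59.
Blended shares (65% billable hours + 35% profit-interest units): Ferraro 0.2803; Becker 0.2438; Lindqvist 0.1158; Nwosu 0.1310; Halvorsen 0.2291.
Pro-rata amounts: Ferraro 153,196.06; Becker 133,267.13; Lindqvist 63,267.24; Nwosu 71,590.84; Halvorsen 125,243.73.
At nearest $1: Ferraro $153,196; Becker $133,267; Lindqvist $63,267; Nwosu $71,591; Halvorsen $125,244. Sum = $546,565.
No rounding difference to absorb.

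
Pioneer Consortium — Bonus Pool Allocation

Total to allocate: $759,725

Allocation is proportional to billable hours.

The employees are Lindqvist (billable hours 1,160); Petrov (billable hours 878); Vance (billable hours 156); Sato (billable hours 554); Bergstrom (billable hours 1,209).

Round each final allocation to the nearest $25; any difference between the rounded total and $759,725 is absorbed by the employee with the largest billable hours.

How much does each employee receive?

Lindqvist: $222,725 · Petrov: $168,575 · Vance: $29,950 · Sato: $106,375 · Bergstrom: $232,100

Billable hours total: 1,160 + 878 + 156 + 554 + 1,209 = 3,957.
Unrounded shares: Lindqvist 222,714.43; Petrov 168,571.78; Vance 29,951.25; Sato 106,365.34; Bergstrom 232,122.19.
After rounding ($25): Lindqvist $222,725; Petrov $168,575; Vance $29,950; Sato $106,375; Bergstrom $232,125. Sum = $759,750.
Difference $759,725 − $759,750 = −$25 applied to largest billable hours (Bergstrom): Bergstrom becomes $232,100.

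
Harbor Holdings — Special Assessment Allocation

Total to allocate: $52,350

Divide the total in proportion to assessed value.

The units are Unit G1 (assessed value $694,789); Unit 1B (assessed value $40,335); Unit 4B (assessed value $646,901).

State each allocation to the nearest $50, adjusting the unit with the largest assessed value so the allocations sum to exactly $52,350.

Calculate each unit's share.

Sum of assessed value: 694,789 + 40,335 + 646,901 = 1,382,025.
Pro-rata amounts: Unit G1 26,318.05; Unit 1B 1,527.86; Unit 4B 24,504.09.
After rounding ($50): Unit G1 $26,300; Unit 1B $1,550; Unit 4B $24,500. Sum = $52,350.
No rounding difference to absorb.

Unit G1: $26,300 | Unit 1B: $1,550 | Unit 4B: $24,500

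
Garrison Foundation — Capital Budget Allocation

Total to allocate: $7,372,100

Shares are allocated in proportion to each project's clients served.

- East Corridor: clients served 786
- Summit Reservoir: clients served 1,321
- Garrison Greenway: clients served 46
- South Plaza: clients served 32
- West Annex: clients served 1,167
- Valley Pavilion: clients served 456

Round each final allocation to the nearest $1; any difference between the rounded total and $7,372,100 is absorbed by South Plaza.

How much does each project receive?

East Corridor: $1,521,657 | Summit Reservoir: $2,557,391 | Garrison Greenway: $89,054 | South Plaza: $61,951 | West Annex: $2,259,254 | Valley Pavilion: $882,793

Combined clients served = 3,808.
Raw shares: East Corridor 786/3,808 × $7,372,100 = 1,521,657.20; Summit Reservoir 1,321/3,808 × $7,372,100 = 2,557,390.78; Garrison Greenway 46/3,808 × $7,372,100 = 89,053.73; South Plaza 32/3,808 × $7,372,100 = 61,950.42; West Annex 1,167/3,808 × $7,372,100 = 2,259,254.39; Valley Pavilion 456/3,808 × $7,372,100 = 882,793.49.
At nearest $1: East Corridor $1,521,657; Summit Reservoir $2,557,391; Garrison Greenway $89,054; South Plaza $61,950; West Annex $2,259,254; Valley Pavilion $882,793. Sum = $7,372,099.
Difference $7,372,100 − $7,372,099 = +$1 applied to South Plaza: South Plaza becomes $61,951.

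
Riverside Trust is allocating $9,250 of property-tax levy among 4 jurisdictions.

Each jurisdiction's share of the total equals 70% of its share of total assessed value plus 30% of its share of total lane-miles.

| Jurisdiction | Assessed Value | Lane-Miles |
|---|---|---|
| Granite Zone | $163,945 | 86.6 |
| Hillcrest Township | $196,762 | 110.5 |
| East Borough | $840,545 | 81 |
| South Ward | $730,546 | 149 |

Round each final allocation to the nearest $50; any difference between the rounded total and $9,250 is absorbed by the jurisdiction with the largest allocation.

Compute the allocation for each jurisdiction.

Granite Zone: $1,100; Hillcrest Township: $1,400; East Borough: $3,350; South Ward: $3,400

Totals — assessed value 1,931,798, lane-miles 427.1.
Combined weights (70% assessed value + 30% lane-miles): Granite Zone 0.1202; Hillcrest Township 0.1489; East Borough 0.3615; South Ward 0.3694.
Proportional shares: Granite Zone 1,112.18; Hillcrest Township 1,377.46; East Borough 3,343.62; South Ward 3,416.74.
Rounded to nearest $50: Granite Zone $1,100; Hillcrest Township $1,400; East Borough $3,350; South Ward $3,400. Sum = $9,250.
No rounding difference to absorb.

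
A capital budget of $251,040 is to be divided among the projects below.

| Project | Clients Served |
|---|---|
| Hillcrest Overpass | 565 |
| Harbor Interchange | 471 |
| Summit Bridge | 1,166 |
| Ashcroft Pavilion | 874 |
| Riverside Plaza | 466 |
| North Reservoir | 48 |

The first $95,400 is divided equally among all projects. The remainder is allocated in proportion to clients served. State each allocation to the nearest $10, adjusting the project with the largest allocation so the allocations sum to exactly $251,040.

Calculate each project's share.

Equal tier: $95,400 ÷ 6 = $15,900 apiece.
Remainder $155,640 by clients served (total 3,590): Hillcrest Overpass 24,494.87 → $24,490; Harbor Interchange 20,419.62 → $20,420; Summit Bridge 50,550.48 → $50,550; Ashcroft Pavilion 37,891.19 → $37,890; Riverside Plaza 20,202.85 → $20,200; North Reservoir 2,080.98 → $2,080.
Rounding difference +$10 on remainder applied to Summit Bridge.
Totals: Hillcrest Overpass $15,900 + $24,490 = $40,390; Harbor Interchange $15,900 + $20,420 = $36,320; Summit Bridge $15,900 + $50,560 = $66,460; Ashcroft Pavilion $15,900 + $37,890 = $53,790; Riverside Plaza $15,900 + $20,200 = $36,100; North Reservoir $15,900 + $2,080 = $17,980.

Hillcrest Overpass: $40,390 · Harbor Interchange: $36,320 · Summit Bridge: $66,460 · Ashcroft Pavilion: $53,790 · Riverside Plaza: $36,100 · North Reservoir: $17,980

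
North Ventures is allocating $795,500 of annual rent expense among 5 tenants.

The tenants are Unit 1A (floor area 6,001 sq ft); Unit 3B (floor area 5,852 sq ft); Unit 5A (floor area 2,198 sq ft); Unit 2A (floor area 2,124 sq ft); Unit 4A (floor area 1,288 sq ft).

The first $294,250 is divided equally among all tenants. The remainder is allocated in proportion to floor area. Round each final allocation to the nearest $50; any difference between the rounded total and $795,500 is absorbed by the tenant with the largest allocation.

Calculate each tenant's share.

Unit 1A: $231,150; Unit 3B: $226,800; Unit 5A: $121,950; Unit 2A: $119,800; Unit 4A: $95,800

First tranche $294,250 split equally: $58,850 each.
Remainder $501,250 by floor area (total 17,463): Unit 1A 172,249.97 → $172,250; Unit 3B 167,973.14 → $167,950; Unit 5A 63,090.39 → $63,100; Unit 2A 60,966.33 → $60,950; Unit 4A 36,970.17 → $36,950.
Rounding difference +$50 on remainder applied to Unit 1A.
Totals: Unit 1A $58,850 + $172,300 = $231,150; Unit 3B $58,850 + $167,950 = $226,800; Unit 5A $58,850 + $63,100 = $121,950; Unit 2A $58,850 + $60,950 = $119,800; Unit 4A $58,850 + $36,950 = $95,800.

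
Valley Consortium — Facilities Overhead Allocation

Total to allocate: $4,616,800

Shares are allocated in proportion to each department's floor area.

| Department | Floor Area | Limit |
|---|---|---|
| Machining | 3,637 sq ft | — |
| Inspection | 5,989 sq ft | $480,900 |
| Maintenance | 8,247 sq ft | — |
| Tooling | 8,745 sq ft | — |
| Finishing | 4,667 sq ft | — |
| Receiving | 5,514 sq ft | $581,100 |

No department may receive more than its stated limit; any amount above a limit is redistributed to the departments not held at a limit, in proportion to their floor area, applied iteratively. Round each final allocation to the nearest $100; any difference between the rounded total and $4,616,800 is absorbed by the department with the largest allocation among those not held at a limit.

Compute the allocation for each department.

Total floor area = 36,799.
Pro-rata shares before constraints: Machining 456,297.77; Inspection 751,379.53; Maintenance 1,034,668.05; Tooling 1,097,147.10; Finishing 585,521.50; Receiving 691,786.06.
Capped: Inspection ($480,900), Receiving ($581,100); balance $3,554,800 reallocated over remaining floor area 25,296.
Remaining shares: Machining 511,100.87 → $511,100; Maintenance 1,158,935.63 → $1,158,900; Tooling 1,228,918.64 → $1,228,900; Finishing 655,844.86 → $655,800.
Rounding difference +$100 applied to Tooling → $1,229,000.

Machining: $511,100; Inspection: $480,900; Maintenance: $1,158,900; Tooling: $1,229,000; Finishing: $655,800; Receiving: $581,100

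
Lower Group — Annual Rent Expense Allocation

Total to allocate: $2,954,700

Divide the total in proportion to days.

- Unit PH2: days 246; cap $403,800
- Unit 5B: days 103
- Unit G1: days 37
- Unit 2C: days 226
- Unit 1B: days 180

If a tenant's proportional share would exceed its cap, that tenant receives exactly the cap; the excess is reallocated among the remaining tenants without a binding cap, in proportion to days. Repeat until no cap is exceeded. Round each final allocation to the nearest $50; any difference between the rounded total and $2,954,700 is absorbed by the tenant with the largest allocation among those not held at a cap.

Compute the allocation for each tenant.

Unit PH2: $403,800 | Unit 5B: $481,200 | Unit G1: $172,850 | Unit 2C: $1,055,900 | Unit 1B: $840,950

Days total: 792.
Unconstrained shares: Unit PH2 917,747.73; Unit 5B 384,260.23; Unit G1 138,035.23; Unit 2C 843,134.09; Unit 1B 671,522.73.
Held at cap: Unit PH2 ($403,800); residual $2,550,900 reallocated over remaining days 546.
Shares after redistribution: Unit 5B 481,213.74 → $481,200; Unit G1 172,863.19 → $172,850; Unit 2C 1,055,867.03 → $1,055,850; Unit 1B 840,956.04 → $840,950.
Rounding difference +$50 applied to Unit 2C → $1,055,900.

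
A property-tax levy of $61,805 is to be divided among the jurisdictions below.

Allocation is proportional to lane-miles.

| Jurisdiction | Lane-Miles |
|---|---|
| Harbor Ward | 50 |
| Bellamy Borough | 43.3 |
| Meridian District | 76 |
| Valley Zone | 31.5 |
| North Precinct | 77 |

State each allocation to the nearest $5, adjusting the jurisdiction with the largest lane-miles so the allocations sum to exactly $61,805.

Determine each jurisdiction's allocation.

Lane-miles total: 277.8.
Unrounded shares: Harbor Ward 50/277.8 × $61,805 = 11,124.01; Bellamy Borough 43.3/277.8 × $61,805 = 9,633.39; Meridian District 76/277.8 × $61,805 = 16,908.50; Valley Zone 31.5/277.8 × $61,805 = 7,008.13; North Precinct 77/277.8 × $61,805 = 17,130.98.
Rounded to nearest $5: Harbor Ward $11,125; Bellamy Borough $9,635; Meridian District $16,910; Valley Zone $7,010; North Precinct $17,130. Sum = $61,810.
Difference $61,805 − $61,810 = −$5 applied to largest lane-miles (North Precinct): North Precinct becomes $17,125.

Harbor Ward: $11,125; Bellamy Borough: $9,635; Meridian District: $16,910; Valley Zone: $7,010; North Precinct: $17,125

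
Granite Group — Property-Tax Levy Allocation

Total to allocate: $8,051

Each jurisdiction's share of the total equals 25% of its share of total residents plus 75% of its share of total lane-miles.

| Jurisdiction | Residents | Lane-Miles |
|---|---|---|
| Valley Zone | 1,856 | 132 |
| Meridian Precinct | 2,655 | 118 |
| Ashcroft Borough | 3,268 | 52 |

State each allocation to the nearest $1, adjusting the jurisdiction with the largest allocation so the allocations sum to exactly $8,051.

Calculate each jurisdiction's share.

Totals — residents 7,779, lane-miles 302.
Combined weights (25% residents + 75% lane-miles): Valley Zone 0.3875; Meridian Precinct 0.3784; Ashcroft Borough 0.2342.
Raw shares: Valley Zone 3,119.46; Meridian Precinct 3,046.27; Ashcroft Borough 1,885.27.
After rounding ($1): Valley Zone $3,119; Meridian Precinct $3,046; Ashcroft Borough $1,885. Sum = $8,050.
Difference $8,051 − $8,050 = +$1 applied to largest allocation (Valley Zone): Valley Zone becomes $3,120.

Valley Zone: $3,120 · Meridian Precinct: $3,046 · Ashcroft Borough: $1,885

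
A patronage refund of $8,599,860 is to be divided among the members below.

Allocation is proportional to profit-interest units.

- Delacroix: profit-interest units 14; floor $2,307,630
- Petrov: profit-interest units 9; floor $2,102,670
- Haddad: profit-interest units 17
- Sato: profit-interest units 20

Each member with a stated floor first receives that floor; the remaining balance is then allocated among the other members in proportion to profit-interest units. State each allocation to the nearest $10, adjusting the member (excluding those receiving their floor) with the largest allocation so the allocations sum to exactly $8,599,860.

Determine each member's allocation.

Guaranteed amounts: Delacroix $2,307,630; Petrov $2,102,670. Balance $4,189,560.
Balance split over remaining profit-interest units 37: Haddad 1,924,932.97 → $1,924,930; Sato 2,264,627.03 → $2,264,630.

Delacroix: $2,307,630 | Petrov: $2,102,670 | Haddad: $1,924,930 | Sato: $2,264,630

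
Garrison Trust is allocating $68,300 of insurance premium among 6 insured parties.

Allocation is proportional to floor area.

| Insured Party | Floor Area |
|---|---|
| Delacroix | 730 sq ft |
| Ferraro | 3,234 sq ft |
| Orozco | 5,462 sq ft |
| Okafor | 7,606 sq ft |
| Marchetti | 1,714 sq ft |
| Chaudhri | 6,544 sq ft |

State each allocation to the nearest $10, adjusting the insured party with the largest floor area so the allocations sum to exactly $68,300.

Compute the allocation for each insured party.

Delacroix: $1,970 | Ferraro: $8,730 | Orozco: $14,750 | Okafor: $20,550 | Marchetti: $4,630 | Chaudhri: $17,670

Sum of floor area: 730 + 3,234 + 5,462 + 7,606 + 1,714 + 6,544 = 25,290.
Pro-rata amounts: Delacroix 1,971.49; Ferraro 8,733.97; Orozco 14,751.07; Okafor 20,541.31; Marchetti 4,628.95; Chaudhri 17,673.20.
After rounding ($10): Delacroix $1,970; Ferraro $8,730; Orozco $14,750; Okafor $20,540; Marchetti $4,630; Chaudhri $17,670. Sum = $68,290.
Difference $68,300 − $68,290 = +$10 applied to largest floor area (Okafor): Okafor becomes $20,550.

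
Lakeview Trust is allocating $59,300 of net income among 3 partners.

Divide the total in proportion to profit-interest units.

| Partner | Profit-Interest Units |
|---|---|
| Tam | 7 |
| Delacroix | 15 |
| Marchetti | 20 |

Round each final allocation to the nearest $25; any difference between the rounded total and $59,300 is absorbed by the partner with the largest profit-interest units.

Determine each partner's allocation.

Combined profit-interest units = 7 + 15 + 20 = 42.
Pro-rata amounts: Tam 9,883.33; Delacroix 21,178.57; Marchetti 28,238.10.
At nearest $25: Tam $9,875; Delacroix $21,175; Marchetti $28,250. Sum = $59,300.
Sum already equals the total — no adjustment.

Tam: $9,875 · Delacroix: $21,175 · Marchetti: $28,250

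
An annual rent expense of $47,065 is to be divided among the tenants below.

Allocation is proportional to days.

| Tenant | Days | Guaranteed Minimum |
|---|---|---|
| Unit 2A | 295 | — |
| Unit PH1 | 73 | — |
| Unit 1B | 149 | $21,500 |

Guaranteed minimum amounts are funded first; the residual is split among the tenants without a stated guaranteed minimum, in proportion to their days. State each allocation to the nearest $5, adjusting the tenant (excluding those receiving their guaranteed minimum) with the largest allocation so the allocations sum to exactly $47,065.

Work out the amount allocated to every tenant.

Guaranteed amounts: Unit 1B $21,500. Balance $25,565.
Balance split over remaining days 368: Unit 2A 20,493.68 → $20,495; Unit PH1 5,071.32 → $5,070.

Unit 2A: $20,495 · Unit PH1: $5,070 · Unit 1B: $21,500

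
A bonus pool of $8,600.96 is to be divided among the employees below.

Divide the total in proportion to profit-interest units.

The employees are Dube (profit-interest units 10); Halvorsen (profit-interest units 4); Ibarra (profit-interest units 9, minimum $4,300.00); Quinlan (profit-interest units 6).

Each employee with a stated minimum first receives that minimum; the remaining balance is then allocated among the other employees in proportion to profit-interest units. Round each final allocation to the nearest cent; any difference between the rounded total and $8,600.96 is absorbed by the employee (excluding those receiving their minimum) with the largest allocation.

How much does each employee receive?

Dube: $2,150.48 · Halvorsen: $860.19 · Ibarra: $4,300.00 · Quinlan: $1,290.29

Fund the minimums — Ibarra $4,300.00. Balance $4,300.96.
Balance split over remaining profit-interest units 20: Dube 2,150.4800 → $2,150.48; Halvorsen 860.1920 → $860.19; Quinlan 1,290.2880 → $1,290.29.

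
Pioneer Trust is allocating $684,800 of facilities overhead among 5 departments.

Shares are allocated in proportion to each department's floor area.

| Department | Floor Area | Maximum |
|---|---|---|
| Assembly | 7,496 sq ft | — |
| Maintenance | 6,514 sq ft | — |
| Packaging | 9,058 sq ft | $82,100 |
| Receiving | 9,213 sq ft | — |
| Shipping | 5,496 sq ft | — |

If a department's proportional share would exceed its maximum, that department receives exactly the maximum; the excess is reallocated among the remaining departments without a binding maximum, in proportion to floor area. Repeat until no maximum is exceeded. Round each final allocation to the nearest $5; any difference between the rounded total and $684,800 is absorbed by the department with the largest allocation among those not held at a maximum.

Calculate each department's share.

Assembly: $157,310 · Maintenance: $136,705 · Packaging: $82,100 · Receiving: $193,345 · Shipping: $115,340

Combined floor area = 37,777.
Unconstrained shares: Assembly 135,883.23; Maintenance 118,082.09; Packaging 164,198.28; Receiving 167,008.03; Shipping 99,628.37.
Capped: Packaging ($82,100); remaining pool $602,700 reallocated over remaining floor area 28,719.
Shares after redistribution: Assembly 157,311.86 → $157,310; Maintenance 136,703.50 → $136,705; Receiving 193,345.00 → $193,345; Shipping 115,339.64 → $115,340.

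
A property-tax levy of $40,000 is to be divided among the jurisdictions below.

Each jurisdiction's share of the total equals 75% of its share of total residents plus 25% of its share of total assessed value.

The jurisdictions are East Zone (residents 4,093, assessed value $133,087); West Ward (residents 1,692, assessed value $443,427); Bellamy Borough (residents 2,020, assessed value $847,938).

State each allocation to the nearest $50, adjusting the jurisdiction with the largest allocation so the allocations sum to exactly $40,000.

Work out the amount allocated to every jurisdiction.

Residents total 7,805; assessed value total 1,424,452.
Composite weights (75% residents + 25% assessed value): East Zone 0.4167; West Ward 0.2404; Bellamy Borough 0.3429.
Proportional shares: East Zone 16,666.53; West Ward 9,616.49; Bellamy Borough 13,716.98.
Rounded to nearest $50: East Zone $16,650; West Ward $9,600; Bellamy Borough $13,700. Sum = $39,950.
Difference $40,000 − $39,950 = +$50 applied to largest allocation (East Zone): East Zone becomes $16,700.

East Zone: $16,700; West Ward: $9,600; Bellamy Borough: $13,700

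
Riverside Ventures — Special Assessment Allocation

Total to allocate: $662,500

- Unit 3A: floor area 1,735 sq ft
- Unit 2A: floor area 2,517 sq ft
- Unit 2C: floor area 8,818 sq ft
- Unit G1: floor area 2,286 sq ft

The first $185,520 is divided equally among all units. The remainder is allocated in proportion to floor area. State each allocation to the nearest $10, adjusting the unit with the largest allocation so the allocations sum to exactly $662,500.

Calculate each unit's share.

$185,520 shared equally gives $46,380 per unit.
Remainder $476,980 by floor area (total 15,356): Unit 3A 53,891.66 → $53,890; Unit 2A 78,181.73 → $78,180; Unit 2C 273,900.08 → $273,900; Unit G1 71,006.53 → $71,010.
Totals: Unit 3A $46,380 + $53,890 = $100,270; Unit 2A $46,380 + $78,180 = $124,560; Unit 2C $46,380 + $273,900 = $320,280; Unit G1 $46,380 + $71,010 = $117,390.

Unit 3A: $100,270 · Unit 2A: $124,560 · Unit 2C: $320,280 · Unit G1: $117,390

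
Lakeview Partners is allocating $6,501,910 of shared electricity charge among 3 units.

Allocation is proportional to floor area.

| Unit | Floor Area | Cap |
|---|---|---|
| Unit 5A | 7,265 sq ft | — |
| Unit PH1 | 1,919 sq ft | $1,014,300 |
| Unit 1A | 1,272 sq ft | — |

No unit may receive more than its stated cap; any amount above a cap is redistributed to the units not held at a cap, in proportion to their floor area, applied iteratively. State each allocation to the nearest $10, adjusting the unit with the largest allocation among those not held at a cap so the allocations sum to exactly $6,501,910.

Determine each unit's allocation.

Sum of floor area: 10,456.
Unconstrained shares: Unit 5A 4,517,633.53; Unit PH1 1,193,301.96; Unit 1A 790,974.51.
Held at cap: Unit PH1 ($1,014,300); residual $5,487,610 reallocated over remaining floor area 8,537.
Redistributed shares: Unit 5A 4,669,964.47 → $4,669,960; Unit 1A 817,645.53 → $817,650.

Unit 5A: $4,669,960 | Unit PH1: $1,014,300 | Unit 1A: $817,650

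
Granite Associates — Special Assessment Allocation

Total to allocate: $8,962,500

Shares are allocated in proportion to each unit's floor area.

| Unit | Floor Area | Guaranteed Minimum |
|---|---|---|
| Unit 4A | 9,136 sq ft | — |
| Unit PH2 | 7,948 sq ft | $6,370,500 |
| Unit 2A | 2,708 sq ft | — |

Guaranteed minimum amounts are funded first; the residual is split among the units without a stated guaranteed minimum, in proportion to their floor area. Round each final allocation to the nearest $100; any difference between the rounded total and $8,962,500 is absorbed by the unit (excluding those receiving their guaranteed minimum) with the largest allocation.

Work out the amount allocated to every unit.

Unit 4A: $1,999,400 | Unit PH2: $6,370,500 | Unit 2A: $592,600

Fund the minimums — Unit PH2 $6,370,500. Remaining pool $2,592,000.
Remaining pool split over remaining floor area 11,844: Unit 4A 1,999,367.78 → $1,999,400; Unit 2A 592,632.22 → $592,600.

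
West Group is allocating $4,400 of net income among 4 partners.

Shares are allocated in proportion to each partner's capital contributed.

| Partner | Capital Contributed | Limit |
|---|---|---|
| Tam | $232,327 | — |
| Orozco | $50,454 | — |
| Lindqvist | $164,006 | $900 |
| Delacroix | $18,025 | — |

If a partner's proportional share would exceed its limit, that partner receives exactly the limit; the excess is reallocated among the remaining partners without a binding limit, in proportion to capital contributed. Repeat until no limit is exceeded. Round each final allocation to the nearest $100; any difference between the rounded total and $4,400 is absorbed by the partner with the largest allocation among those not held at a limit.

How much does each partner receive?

Tam: $2,700; Orozco: $600; Lindqvist: $900; Delacroix: $200

Sum of capital contributed: 464,812.
Proportional shares (ignoring caps): Tam 2,199.25; Orozco 477.61; Lindqvist 1,552.51; Delacroix 170.63.
Capped: Lindqvist ($900); residual $3,500 reallocated over remaining capital contributed 300,806.
Remaining shares: Tam 2,703.22 → $2,700; Orozco 587.05 → $600; Delacroix 209.73 → $200.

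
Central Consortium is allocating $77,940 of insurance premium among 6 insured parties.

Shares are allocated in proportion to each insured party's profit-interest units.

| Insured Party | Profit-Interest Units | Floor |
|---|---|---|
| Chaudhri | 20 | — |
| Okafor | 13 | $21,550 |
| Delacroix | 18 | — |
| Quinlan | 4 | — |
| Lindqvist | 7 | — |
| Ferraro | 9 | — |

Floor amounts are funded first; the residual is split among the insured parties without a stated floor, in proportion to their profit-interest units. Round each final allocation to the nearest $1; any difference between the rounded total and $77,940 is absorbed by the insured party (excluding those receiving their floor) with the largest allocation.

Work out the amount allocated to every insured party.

Fund the minimums — Okafor $21,550. Residual $56,390.
Residual split over remaining profit-interest units 58: Chaudhri 19,444.83 → $19,445; Delacroix 17,500.34 → $17,500; Quinlan 3,888.97 → $3,889; Lindqvist 6,805.69 → $6,806; Ferraro 8,750.17 → $8,750.

Chaudhri: $19,445 | Okafor: $21,550 | Delacroix: $17,500 | Quinlan: $3,889 | Lindqvist: $6,806 | Ferraro: $8,750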